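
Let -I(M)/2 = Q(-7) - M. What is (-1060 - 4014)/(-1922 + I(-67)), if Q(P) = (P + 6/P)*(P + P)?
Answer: 2537/1138 ≈ 2.2294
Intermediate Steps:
Q(P) = 2*P*(P + 6/P) (Q(P) = (P + 6/P)*(2*P) = 2*P*(P + 6/P))
I(M) = -220 + 2*M (I(M) = -2*((12 + 2*(-7)²) - M) = -2*((12 + 2*49) - M) = -2*((12 + 98) - M) = -2*(110 - M) = -220 + 2*M)
(-1060 - 4014)/(-1922 + I(-67)) = (-1060 - 4014)/(-1922 + (-220 + 2*(-67))) = -5074/(-1922 + (-220 - 134)) = -5074/(-1922 - 354) = -5074/(-2276) = -5074*(-1/2276) = 2537/1138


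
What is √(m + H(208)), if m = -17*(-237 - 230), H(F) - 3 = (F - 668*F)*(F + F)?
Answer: I*√57706234 ≈ 7596.5*I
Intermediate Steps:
H(F) = 3 - 1334*F² (H(F) = 3 + (F - 668*F)*(F + F) = 3 + (-667*F)*(2*F) = 3 - 1334*F²)
m = 7939 (m = -17*(-467) = 7939)
√(m + H(208)) = √(7939 + (3 - 1334*208²)) = √(7939 + (3 - 1334*43264)) = √(7939 + (3 - 57714176)) = √(7939 - 57714173) = √(-57706234) = I*√57706234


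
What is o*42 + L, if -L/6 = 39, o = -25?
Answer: -1284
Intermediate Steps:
L = -234 (L = -6*39 = -234)
o*42 + L = -25*42 - 234 = -1050 - 234 = -1284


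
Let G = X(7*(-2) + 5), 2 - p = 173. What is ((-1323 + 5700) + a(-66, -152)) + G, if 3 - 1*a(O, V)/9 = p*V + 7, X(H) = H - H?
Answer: -229587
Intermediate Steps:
p = -171 (p = 2 - 1*173 = 2 - 173 = -171)
X(H) = 0
G = 0
a(O, V) = -36 + 1539*V (a(O, V) = 27 - 9*(-171*V + 7) = 27 - 9*(7 - 171*V) = 27 + (-63 + 1539*V) = -36 + 1539*V)
((-1323 + 5700) + a(-66, -152)) + G = ((-1323 + 5700) + (-36 + 1539*(-152))) + 0 = (4377 + (-36 - 233928)) + 0 = (4377 - 233964) + 0 = -229587 + 0 = -229587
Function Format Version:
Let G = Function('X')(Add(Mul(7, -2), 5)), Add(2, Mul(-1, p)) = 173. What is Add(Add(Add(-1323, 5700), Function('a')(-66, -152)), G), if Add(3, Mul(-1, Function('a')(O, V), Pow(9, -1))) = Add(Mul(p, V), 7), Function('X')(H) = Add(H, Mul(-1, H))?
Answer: -229587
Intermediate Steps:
p = -171 (p = Add(2, Mul(-1, 173)) = Add(2, -173) = -171)
Function('X')(H) = 0
G = 0
Function('a')(O, V) = Add(-36, Mul(1539, V)) (Function('a')(O, V) = Add(27, Mul(-9, Add(Mul(-171, V), 7))) = Add(27, Mul(-9, Add(7, Mul(-171, V)))) = Add(27, Add(-63, Mul(1539, V))) = Add(-36, Mul(1539, V)))
Add(Add(Add(-1323, 5700), Function('a')(-66, -152)), G) = Add(Add(Add(-1323, 5700), Add(-36, Mul(1539, -152))), 0) = Add(Add(4377, Add(-36, -233928)), 0) = Add(Add(4377, -233964), 0) = Add(-229587, 0) = -229587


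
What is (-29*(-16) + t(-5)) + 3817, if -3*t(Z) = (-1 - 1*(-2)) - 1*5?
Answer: 12847/3 ≈ 4282.3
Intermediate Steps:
t(Z) = 4/3 (t(Z) = -((-1 - 1*(-2)) - 1*5)/3 = -((-1 + 2) - 5)/3 = -(1 - 5)/3 = -⅓*(-4) = 4/3)
(-29*(-16) + t(-5)) + 3817 = (-29*(-16) + 4/3) + 3817 = (464 + 4/3) + 3817 = 1396/3 + 3817 = 12847/3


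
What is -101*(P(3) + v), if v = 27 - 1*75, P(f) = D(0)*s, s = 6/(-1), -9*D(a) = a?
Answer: 4848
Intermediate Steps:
D(a) = -a/9
s = -6 (s = 6*(-1) = -6)
P(f) = 0 (P(f) = -⅑*0*(-6) = 0*(-6) = 0)
v = -48 (v = 27 - 75 = -48)
-101*(P(3) + v) = -101*(0 - 48) = -101*(-48) = 4848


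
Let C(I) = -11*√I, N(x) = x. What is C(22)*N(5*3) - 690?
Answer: -690 - 165*√22 ≈ -1463.9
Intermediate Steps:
C(22)*N(5*3) - 690 = (-11*√22)*(5*3) - 690 = -11*√22*15 - 690 = -165*√22 - 690 = -690 - 165*√22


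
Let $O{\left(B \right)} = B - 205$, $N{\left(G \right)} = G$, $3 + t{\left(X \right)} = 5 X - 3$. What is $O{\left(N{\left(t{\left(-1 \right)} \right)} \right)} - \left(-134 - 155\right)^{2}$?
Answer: $-83737$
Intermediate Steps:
$t{\left(X \right)} = -6 + 5 X$ ($t{\left(X \right)} = -3 + \left(5 X - 3\right) = -3 + \left(-3 + 5 X\right) = -6 + 5 X$)
$O{\left(B \right)} = -205 + B$ ($O{\left(B \right)} = B - 205 = -205 + B$)
$O{\left(N{\left(t{\left(-1 \right)} \right)} \right)} - \left(-134 - 155\right)^{2} = \left(-205 + \left(-6 + 5 \left(-1\right)\right)\right) - \left(-134 - 155\right)^{2} = \left(-205 - 11\right) - \left(-289\right)^{2} = \left(-205 - 11\right) - 83521 = -216 - 83521 = -83737$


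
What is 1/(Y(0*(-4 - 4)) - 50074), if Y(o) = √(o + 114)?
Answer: -25037/1253702681 - √114/2507405362 ≈ -1.9975e-5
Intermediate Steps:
Y(o) = √(114 + o)
1/(Y(0*(-4 - 4)) - 50074) = 1/(√(114 + 0*(-4 - 4)) - 50074) = 1/(√(114 + 0*(-8)) - 50074) = 1/(√(114 + 0) - 50074) = 1/(√114 - 50074) = 1/(-50074 + √114)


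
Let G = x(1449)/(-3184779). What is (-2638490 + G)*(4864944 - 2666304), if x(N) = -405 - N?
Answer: -6158396167275425280/1061593 ≈ -5.8011e+12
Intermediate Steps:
G = 618/1061593 (G = (-405 - 1*1449)/(-3184779) = (-405 - 1449)*(-1/3184779) = -1854*(-1/3184779) = 618/1061593 ≈ 0.00058214)
(-2638490 + G)*(4864944 - 2666304) = (-2638490 + 618/1061593)*(4864944 - 2666304) = -2801002513952/1061593*2198640 = -6158396167275425280/1061593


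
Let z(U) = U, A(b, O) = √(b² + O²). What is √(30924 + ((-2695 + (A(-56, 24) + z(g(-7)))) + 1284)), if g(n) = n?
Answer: √(29506 + 8*√58) ≈ 171.95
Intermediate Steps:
A(b, O) = √(O² + b²)
√(30924 + ((-2695 + (A(-56, 24) + z(g(-7)))) + 1284)) = √(30924 + ((-2695 + (√(24² + (-56)²) - 7)) + 1284)) = √(30924 + ((-2695 + (√(576 + 3136) - 7)) + 1284)) = √(30924 + ((-2695 + (√3712 - 7)) + 1284)) = √(30924 + ((-2695 + (8*√58 - 7)) + 1284)) = √(30924 + ((-2695 + (-7 + 8*√58)) + 1284)) = √(30924 + ((-2702 + 8*√58) + 1284)) = √(30924 + (-1418 + 8*√58)) = √(29506 + 8*√58)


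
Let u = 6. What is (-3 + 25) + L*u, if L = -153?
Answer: -896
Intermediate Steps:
(-3 + 25) + L*u = (-3 + 25) - 153*6 = 22 - 918 = -896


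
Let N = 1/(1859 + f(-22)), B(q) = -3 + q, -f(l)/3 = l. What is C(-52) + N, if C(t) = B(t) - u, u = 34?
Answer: -171324/1925 ≈ -89.000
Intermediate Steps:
f(l) = -3*l
C(t) = -37 + t (C(t) = (-3 + t) - 1*34 = (-3 + t) - 34 = -37 + t)
N = 1/1925 (N = 1/(1859 - 3*(-22)) = 1/(1859 + 66) = 1/1925 ≈ 0.00051948)
C(-52) + N = (-37 - 52) + 1/1925 = -89 + 1/1925 = -171324/1925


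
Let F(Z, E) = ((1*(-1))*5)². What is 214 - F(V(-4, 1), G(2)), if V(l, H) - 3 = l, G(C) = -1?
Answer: 189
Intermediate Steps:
V(l, H) = 3 + l
F(Z, E) = 25 (F(Z, E) = (-1*5)² = (-5)² = 25)
214 - F(V(-4, 1), G(2)) = 214 - 1*25 = 214 - 25 = 189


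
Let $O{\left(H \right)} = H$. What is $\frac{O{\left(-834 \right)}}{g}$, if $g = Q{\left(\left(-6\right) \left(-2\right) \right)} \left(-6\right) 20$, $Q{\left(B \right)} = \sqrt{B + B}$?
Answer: $\frac{139 \sqrt{6}}{240} \approx 1.4187$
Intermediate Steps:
$Q{\left(B \right)} = \sqrt{2} \sqrt{B}$ ($Q{\left(B \right)} = \sqrt{2 B} = \sqrt{2} \sqrt{B}$)
$g = - 240 \sqrt{6}$ ($g = \sqrt{2} \sqrt{\left(-6\right) \left(-2\right)} \left(-6\right) 20 = \sqrt{2} \sqrt{12} \left(-6\right) 20 = \sqrt{2} \cdot 2 \sqrt{3} \left(-6\right) 20 = 2 \sqrt{6} \left(-6\right) 20 = - 12 \sqrt{6} \cdot 20 = - 240 \sqrt{6} \approx -587.88$)
$\frac{O{\left(-834 \right)}}{g} = - \frac{834}{\left(-240\right) \sqrt{6}} = - 834 \left(- \frac{\sqrt{6}}{1440}\right) = \frac{139 \sqrt{6}}{240}$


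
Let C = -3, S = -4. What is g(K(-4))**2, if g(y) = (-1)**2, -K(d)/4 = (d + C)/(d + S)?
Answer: 1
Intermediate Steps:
K(d) = -4*(-3 + d)/(-4 + d) (K(d) = -4*(d - 3)/(d - 4) = -4*(-3 + d)/(-4 + d))
g(y) = 1
g(K(-4))**2 = 1**2 = 1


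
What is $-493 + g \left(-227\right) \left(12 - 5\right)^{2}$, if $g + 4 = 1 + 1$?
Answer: $21753$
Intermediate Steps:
$g = -2$ ($g = -4 + \left(1 + 1\right) = -4 + 2 = -2$)
$-493 + g \left(-227\right) \left(12 - 5\right)^{2} = -493 + \left(-2\right) \left(-227\right) \left(12 - 5\right)^{2} = -493 + 454 \cdot 7^{2} = -493 + 454 \cdot 49 = -493 + 22246 = 21753$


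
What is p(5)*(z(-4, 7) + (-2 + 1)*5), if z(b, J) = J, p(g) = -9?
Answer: -18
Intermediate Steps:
p(5)*(z(-4, 7) + (-2 + 1)*5) = -9*(7 + (-2 + 1)*5) = -9*(7 - 1*5) = -9*(7 - 5) = -9*2 = -18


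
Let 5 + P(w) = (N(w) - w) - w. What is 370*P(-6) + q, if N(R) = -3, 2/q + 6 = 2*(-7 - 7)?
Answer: 25159/17 ≈ 1479.9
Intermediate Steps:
q = -1/17 (q = 2/(-6 + 2*(-7 - 7)) = 2/(-6 + 2*(-14)) = 2/(-6 - 28) = 2/(-34) = 2*(-1/34) = -1/17 ≈ -0.058824)
P(w) = -8 - 2*w (P(w) = -5 + ((-3 - w) - w) = -5 + (-3 - 2*w) = -8 - 2*w)
370*P(-6) + q = 370*(-8 - 2*(-6)) - 1/17 = 370*(-8 + 12) - 1/17 = 370*4 - 1/17 = 1480 - 1/17 = 25159/17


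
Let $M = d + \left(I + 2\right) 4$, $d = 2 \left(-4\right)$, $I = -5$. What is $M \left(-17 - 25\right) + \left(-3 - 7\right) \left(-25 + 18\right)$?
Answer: $910$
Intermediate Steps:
$d = -8$
$M = -20$ ($M = -8 + \left(-5 + 2\right) 4 = -8 - 12 = -20$)
$M \left(-17 - 25\right) + \left(-3 - 7\right) \left(-25 + 18\right) = - 20 \left(-17 - 25\right) + \left(-3 - 7\right) \left(-25 + 18\right) = \left(-20\right) \left(-42\right) - -70 = 840 + 70 = 910$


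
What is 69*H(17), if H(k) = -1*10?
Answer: -690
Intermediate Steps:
H(k) = -10
69*H(17) = 69*(-10) = -690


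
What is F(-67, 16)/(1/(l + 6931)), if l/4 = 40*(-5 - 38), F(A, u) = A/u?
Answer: -3417/16 ≈ -213.56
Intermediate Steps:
l = -6880 (l = 4*(40*(-5 - 38)) = 4*(40*(-43)) = 4*(-1720) = -6880)
F(-67, 16)/(1/(l + 6931)) = (-67/16)/(1/(-6880 + 6931)) = (-67*1/16)/(1/51) = -67/(16*1/51) = -67/16*51 = -3417/16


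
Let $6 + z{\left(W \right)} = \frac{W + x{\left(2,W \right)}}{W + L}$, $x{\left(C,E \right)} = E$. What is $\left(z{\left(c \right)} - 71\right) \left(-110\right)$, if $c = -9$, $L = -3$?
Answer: $8305$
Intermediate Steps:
$z{\left(W \right)} = -6 + \frac{2 W}{-3 + W}$ ($z{\left(W \right)} = -6 + \frac{W + W}{W - 3} = -6 + \frac{2 W}{-3 + W}$)
$\left(z{\left(c \right)} - 71\right) \left(-110\right) = \left(\frac{2 \left(9 - -18\right)}{-3 - 9} - 71\right) \left(-110\right) = \left(\frac{2 \left(9 + 18\right)}{-12} - 71\right) \left(-110\right) = \left(2 \left(- \frac{1}{12}\right) 27 - 71\right) \left(-110\right) = \left(- \frac{9}{2} - 71\right) \left(-110\right) = \left(- \frac{151}{2}\right) \left(-110\right) = 8305$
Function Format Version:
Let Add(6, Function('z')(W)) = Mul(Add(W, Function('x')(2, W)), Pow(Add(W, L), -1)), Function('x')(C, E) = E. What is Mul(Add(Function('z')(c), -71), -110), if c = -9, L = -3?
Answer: 8305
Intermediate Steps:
Function('z')(W) = Add(-6, Mul(2, W, Pow(Add(-3, W), -1))) (Function('z')(W) = Add(-6, Mul(Add(W, W), Pow(Add(W, -3), -1))) = Add(-6, Mul(Mul(2, W), Pow(Add(-3, W), -1))) = Add(-6, Mul(2, W, Pow(Add(-3, W), -1))))
Mul(Add(Function('z')(c), -71), -110) = Mul(Add(Mul(2, Pow(Add(-3, -9), -1), Add(9, Mul(-2, -9))), -71), -110) = Mul(Add(Mul(2, Pow(-12, -1), Add(9, 18)), -71), -110) = Mul(Add(Mul(2, Rational(-1, 12), 27), -71), -110) = Mul(Add(Rational(-9, 2), -71), -110) = Mul(Rational(-151, 2), -110) = 8305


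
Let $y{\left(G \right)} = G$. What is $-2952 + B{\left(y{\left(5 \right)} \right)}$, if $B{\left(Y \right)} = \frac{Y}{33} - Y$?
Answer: $- \frac{97576}{33} \approx -2956.8$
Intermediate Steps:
$B{\left(Y \right)} = - \frac{32 Y}{33}$ ($B{\left(Y \right)} = Y \frac{1}{33} - Y = \frac{Y}{33} - Y = - \frac{32 Y}{33}$)
$-2952 + B{\left(y{\left(5 \right)} \right)} = -2952 - \frac{160}{33} = - \frac{97576}{33}$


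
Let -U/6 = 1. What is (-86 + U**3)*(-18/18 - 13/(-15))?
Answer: 604/15 ≈ 40.267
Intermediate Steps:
U = -6 (U = -6*1 = -6)
(-86 + U**3)*(-18/18 - 13/(-15)) = (-86 + (-6)**3)*(-18/18 - 13/(-15)) = (-86 - 216)*(-18*1/18 - 13*(-1/15)) = -302*(-1 + 13/15) = -302*(-2/15) = 604/15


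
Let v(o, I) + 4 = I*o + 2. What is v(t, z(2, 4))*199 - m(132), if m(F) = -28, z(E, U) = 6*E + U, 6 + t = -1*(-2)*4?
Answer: 5998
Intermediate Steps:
t = 2 (t = -6 - 1*(-2)*4 = -6 + 2*4 = -6 + 8 = 2)
z(E, U) = U + 6*E
v(o, I) = -2 + I*o (v(o, I) = -4 + (I*o + 2) = -4 + (2 + I*o) = -2 + I*o)
v(t, z(2, 4))*199 - m(132) = (-2 + (4 + 6*2)*2)*199 - 1*(-28) = (-2 + (4 + 12)*2)*199 + 28 = (-2 + 16*2)*199 + 28 = (-2 + 32)*199 + 28 = 30*199 + 28 = 5970 + 28 = 5998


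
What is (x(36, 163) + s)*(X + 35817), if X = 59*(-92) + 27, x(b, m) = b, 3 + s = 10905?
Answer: 332690208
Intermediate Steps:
s = 10902 (s = -3 + 10905 = 10902)
X = -5401 (X = -5428 + 27 = -5401)
(x(36, 163) + s)*(X + 35817) = (36 + 10902)*(-5401 + 35817) = 10938*30416 = 332690208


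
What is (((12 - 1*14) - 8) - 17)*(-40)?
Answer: 1080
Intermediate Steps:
(((12 - 1*14) - 8) - 17)*(-40) = (((12 - 14) - 8) - 17)*(-40) = ((-2 - 8) - 17)*(-40) = (-10 - 17)*(-40) = -27*(-40) = 1080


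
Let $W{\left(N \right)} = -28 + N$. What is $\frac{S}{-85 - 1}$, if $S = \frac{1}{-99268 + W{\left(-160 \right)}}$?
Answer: $\frac{1}{8553216} \approx 1.1692 \cdot 10^{-7}$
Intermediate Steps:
$S = - \frac{1}{99456}$ ($S = \frac{1}{-99268 - 188} = \frac{1}{-99456} = - \frac{1}{99456} \approx -1.0055 \cdot 10^{-5}$)
$\frac{S}{-85 - 1} = - \frac{1}{99456 \left(-85 - 1\right)} = - \frac{1}{99456 \left(-86\right)} = \left(- \frac{1}{99456}\right) \left(- \frac{1}{86}\right) = \frac{1}{8553216}$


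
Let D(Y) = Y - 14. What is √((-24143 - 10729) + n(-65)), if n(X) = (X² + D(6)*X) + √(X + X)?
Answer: √(-30127 + I*√130) ≈ 0.0329 + 173.57*I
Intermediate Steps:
D(Y) = -14 + Y
n(X) = X² - 8*X + √2*√X (n(X) = (X² + (-14 + 6)*X) + √(X + X) = (X² - 8*X) + √(2*X) = (X² - 8*X) + √2*√X = X² - 8*X + √2*√X)
√((-24143 - 10729) + n(-65)) = √((-24143 - 10729) + ((-65)² - 8*(-65) + √2*√(-65))) = √(-34872 + (4225 + 520 + √2*(I*√65))) = √(-34872 + (4225 + 520 + I*√130)) = √(-34872 + (4745 + I*√130)) = √(-30127 + I*√130)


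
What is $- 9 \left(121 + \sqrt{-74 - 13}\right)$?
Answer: $-1089 - 9 i \sqrt{87} \approx -1089.0 - 83.946 i$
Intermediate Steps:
$- 9 \left(121 + \sqrt{-74 - 13}\right) = - 9 \left(121 + \sqrt{-87}\right) = - 9 \left(121 + i \sqrt{87}\right) = -1089 - 9 i \sqrt{87}$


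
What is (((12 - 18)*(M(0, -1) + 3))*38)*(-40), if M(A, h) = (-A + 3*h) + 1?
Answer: 9120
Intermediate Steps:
M(A, h) = 1 - A + 3*h
(((12 - 18)*(M(0, -1) + 3))*38)*(-40) = (((12 - 18)*((1 - 1*0 + 3*(-1)) + 3))*38)*(-40) = (-6*((1 + 0 - 3) + 3)*38)*(-40) = (-6*(-2 + 3)*38)*(-40) = (-6*1*38)*(-40) = -6*38*(-40) = -228*(-40) = 9120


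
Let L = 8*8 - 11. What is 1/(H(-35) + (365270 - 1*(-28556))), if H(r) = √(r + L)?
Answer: 196913/77549459129 - 3*√2/155098918258 ≈ 2.5392e-6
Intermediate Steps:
L = 53 (L = 64 - 11 = 53)
H(r) = √(53 + r) (H(r) = √(r + 53) = √(53 + r))
1/(H(-35) + (365270 - 1*(-28556))) = 1/(√(53 - 35) + (365270 - 1*(-28556))) = 1/(√18 + (365270 + 28556)) = 1/(3*√2 + 393826) = 1/(393826 + 3*√2)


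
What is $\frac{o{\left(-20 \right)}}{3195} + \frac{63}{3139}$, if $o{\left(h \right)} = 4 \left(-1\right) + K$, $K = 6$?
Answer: $\frac{207563}{10029105} \approx 0.020696$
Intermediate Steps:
$o{\left(h \right)} = 2$ ($o{\left(h \right)} = 4 \left(-1\right) + 6 = -4 + 6 = 2$)
$\frac{o{\left(-20 \right)}}{3195} + \frac{63}{3139} = \frac{2}{3195} + \frac{63}{3139} = \frac{207563}{10029105}$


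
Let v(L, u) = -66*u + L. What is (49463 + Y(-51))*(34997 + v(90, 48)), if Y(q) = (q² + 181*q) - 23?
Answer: 1366452390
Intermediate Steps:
v(L, u) = L - 66*u
Y(q) = -23 + q² + 181*q
(49463 + Y(-51))*(34997 + v(90, 48)) = (49463 + (-23 + (-51)² + 181*(-51)))*(34997 + (90 - 66*48)) = (49463 + (-23 + 2601 - 9231))*(34997 + (90 - 3168)) = (49463 - 6653)*(34997 - 3078) = 42810*31919 = 1366452390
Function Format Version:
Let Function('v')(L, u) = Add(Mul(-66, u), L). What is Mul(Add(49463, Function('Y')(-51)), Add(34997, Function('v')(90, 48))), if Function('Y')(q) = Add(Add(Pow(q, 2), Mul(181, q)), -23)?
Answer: 1366452390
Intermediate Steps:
Function('v')(L, u) = Add(L, Mul(-66, u))
Function('Y')(q) = Add(-23, Pow(q, 2), Mul(181, q))
Mul(Add(49463, Function('Y')(-51)), Add(34997, Function('v')(90, 48))) = Mul(Add(49463, Add(-23, Pow(-51, 2), Mul(181, -51))), Add(34997, Add(90, Mul(-66, 48)))) = Mul(Add(49463, Add(-23, 2601, -9231)), Add(34997, Add(90, -3168))) = Mul(Add(49463, -6653), Add(34997, -3078)) = Mul(42810, 31919) = 1366452390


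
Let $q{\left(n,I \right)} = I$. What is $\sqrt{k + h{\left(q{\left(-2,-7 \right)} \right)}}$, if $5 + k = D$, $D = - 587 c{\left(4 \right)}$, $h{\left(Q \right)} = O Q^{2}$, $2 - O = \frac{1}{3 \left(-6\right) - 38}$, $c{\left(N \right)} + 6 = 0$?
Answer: $\frac{\sqrt{57854}}{4} \approx 60.132$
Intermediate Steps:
$c{\left(N \right)} = -6$ ($c{\left(N \right)} = -6 + 0 = -6$)
$O = \frac{113}{56}$ ($O = 2 - \frac{1}{3 \left(-6\right) - 38} = 2 - \frac{1}{-18 - 38} = 2 - \frac{1}{-56} = 2 - - \frac{1}{56} = 2 + \frac{1}{56} = \frac{113}{56} \approx 2.0179$)
$h{\left(Q \right)} = \frac{113 Q^{2}}{56}$
$D = 3522$ ($D = \left(-587\right) \left(-6\right) = 3522$)
$k = 3517$ ($k = -5 + 3522 = 3517$)
$\sqrt{k + h{\left(q{\left(-2,-7 \right)} \right)}} = \sqrt{3517 + \frac{113 \left(-7\right)^{2}}{56}} = \sqrt{3517 + \frac{113}{56} \cdot 49} = \sqrt{3517 + \frac{791}{8}} = \sqrt{\frac{28927}{8}} = \frac{\sqrt{57854}}{4}$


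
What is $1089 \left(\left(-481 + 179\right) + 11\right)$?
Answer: $-316899$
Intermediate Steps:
$1089 \left(\left(-481 + 179\right) + 11\right) = 1089 \left(-302 + 11\right) = 1089 \left(-291\right) = -316899$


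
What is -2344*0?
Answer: 0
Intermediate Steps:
-2344*0 = -1172*0 = 0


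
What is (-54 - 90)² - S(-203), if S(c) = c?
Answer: 20939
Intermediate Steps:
(-54 - 90)² - S(-203) = (-54 - 90)² - 1*(-203) = (-144)² + 203 = 20736 + 203 = 20939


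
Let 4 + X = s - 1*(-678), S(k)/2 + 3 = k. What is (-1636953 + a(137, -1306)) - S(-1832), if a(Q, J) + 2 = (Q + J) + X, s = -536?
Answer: -1634316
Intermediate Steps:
S(k) = -6 + 2*k
X = 138 (X = -4 + (-536 - 1*(-678)) = -4 + (-536 + 678) = -4 + 142 = 138)
a(Q, J) = 136 + J + Q (a(Q, J) = -2 + ((Q + J) + 138) = -2 + ((J + Q) + 138) = -2 + (138 + J + Q) = 136 + J + Q)
(-1636953 + a(137, -1306)) - S(-1832) = (-1636953 + (136 - 1306 + 137)) - (-6 + 2*(-1832)) = (-1636953 - 1033) - (-6 - 3664) = -1637986 - 1*(-3670) = -1637986 + 3670 = -1634316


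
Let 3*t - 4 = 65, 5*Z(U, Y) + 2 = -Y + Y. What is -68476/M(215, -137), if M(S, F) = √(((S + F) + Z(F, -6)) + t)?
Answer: -68476*√2515/503 ≈ -6827.1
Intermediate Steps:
Z(U, Y) = -⅖ (Z(U, Y) = -⅖ + (-Y + Y)/5 = -⅖ + (⅕)*0 = -⅖ + 0 = -⅖)
t = 23 (t = 4/3 + (⅓)*65 = 4/3 + 65/3 = 23)
M(S, F) = √(113/5 + F + S) (M(S, F) = √(((S + F) - ⅖) + 23) = √(((F + S) - ⅖) + 23) = √((-⅖ + F + S) + 23) = √(113/5 + F + S))
-68476/M(215, -137) = -68476*5/√(565 + 25*(-137) + 25*215) = -68476*5/√(565 - 3425 + 5375) = -68476*√2515/503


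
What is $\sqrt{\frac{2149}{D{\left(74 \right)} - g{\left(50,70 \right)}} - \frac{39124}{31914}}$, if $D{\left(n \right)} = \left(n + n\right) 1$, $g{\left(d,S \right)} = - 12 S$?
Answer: $\frac{\sqrt{728149674083}}{875862} \approx 0.97426$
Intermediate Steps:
$D{\left(n \right)} = 2 n$ ($D{\left(n \right)} = 2 n 1 = 2 n$)
$\sqrt{\frac{2149}{D{\left(74 \right)} - g{\left(50,70 \right)}} - \frac{39124}{31914}} = \sqrt{\frac{2149}{2 \cdot 74 - \left(-12\right) 70} - \frac{39124}{31914}} = \sqrt{\frac{2149}{148 - -840} - \frac{19562}{15957}} = \sqrt{\frac{2149}{148 + 840} - \frac{19562}{15957}} = \sqrt{\frac{2149}{988} - \frac{19562}{15957}} = \sqrt{\frac{14964337}{15765516}} = \frac{\sqrt{728149674083}}{875862}$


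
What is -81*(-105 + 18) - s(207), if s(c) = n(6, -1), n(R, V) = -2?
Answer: 7049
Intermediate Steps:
s(c) = -2
-81*(-105 + 18) - s(207) = -81*(-105 + 18) - 1*(-2) = -81*(-87) + 2 = 7047 + 2 = 7049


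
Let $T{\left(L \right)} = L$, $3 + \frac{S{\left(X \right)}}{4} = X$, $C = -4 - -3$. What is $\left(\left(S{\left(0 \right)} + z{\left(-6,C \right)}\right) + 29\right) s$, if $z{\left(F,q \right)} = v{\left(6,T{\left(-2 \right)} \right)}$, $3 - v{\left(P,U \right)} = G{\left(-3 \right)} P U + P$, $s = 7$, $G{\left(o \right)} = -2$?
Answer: $-70$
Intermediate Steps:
$C = -1$ ($C = -4 + 3 = -1$)
$S{\left(X \right)} = -12 + 4 X$
$v{\left(P,U \right)} = 3 - P + 2 P U$ ($v{\left(P,U \right)} = 3 - \left(- 2 P U + P\right) = 3 - \left(P - 2 P U\right) = 3 + \left(- P + 2 P U\right) = 3 - P + 2 P U$)
$z{\left(F,q \right)} = -27$ ($z{\left(F,q \right)} = 3 - 6 + 2 \cdot 6 \left(-2\right) = 3 - 6 - 24 = -27$)
$\left(\left(S{\left(0 \right)} + z{\left(-6,C \right)}\right) + 29\right) s = \left(\left(\left(-12 + 4 \cdot 0\right) - 27\right) + 29\right) 7 = \left(\left(\left(-12 + 0\right) - 27\right) + 29\right) 7 = \left(\left(-12 - 27\right) + 29\right) 7 = \left(-39 + 29\right) 7 = \left(-10\right) 7 = -70$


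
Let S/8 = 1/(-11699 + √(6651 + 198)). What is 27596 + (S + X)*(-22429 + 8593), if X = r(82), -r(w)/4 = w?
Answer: 78109512257440/17107469 + 41508*√761/17107469 ≈ 4.5658e+6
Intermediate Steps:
r(w) = -4*w
X = -328 (X = -4*82 = -328)
S = 8/(-11699 + 3*√761) (S = 8/(-11699 + √(6651 + 198)) = 8/(-11699 + √6849) = 8/(-11699 + 3*√761) ≈ -0.00068869)
27596 + (S + X)*(-22429 + 8593) = 27596 + ((-11699/17107469 - 3*√761/17107469) - 328)*(-22429 + 8593) = 27596 + (-5611261531/17107469 - 3*√761/17107469)*(-13836) = 27596 + (77637414542916/17107469 + 41508*√761/17107469) = 78109512257440/17107469 + 41508*√761/17107469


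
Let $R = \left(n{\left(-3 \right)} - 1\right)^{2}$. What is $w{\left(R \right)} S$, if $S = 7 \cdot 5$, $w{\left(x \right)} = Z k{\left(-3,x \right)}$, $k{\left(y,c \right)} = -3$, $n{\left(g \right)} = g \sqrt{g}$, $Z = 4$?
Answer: $-420$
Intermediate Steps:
$n{\left(g \right)} = g^{\frac{3}{2}}$
$R = \left(-1 - 3 i \sqrt{3}\right)^{2}$ ($R = \left(\left(-3\right)^{\frac{3}{2}} - 1\right)^{2} = \left(- 3 i \sqrt{3} - 1\right)^{2} = \left(-1 - 3 i \sqrt{3}\right)^{2} \approx -26.0 + 10.392 i$)
$w{\left(x \right)} = -12$ ($w{\left(x \right)} = 4 \left(-3\right) = -12$)
$S = 35$
$w{\left(R \right)} S = \left(-12\right) 35 = -420$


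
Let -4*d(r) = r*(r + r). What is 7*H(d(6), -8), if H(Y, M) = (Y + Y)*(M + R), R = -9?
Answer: 4284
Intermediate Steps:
d(r) = -r²/2 (d(r) = -r*(r + r)/4 = -r*2*r/4 = -r²/2)
H(Y, M) = 2*Y*(-9 + M) (H(Y, M) = (Y + Y)*(M - 9) = (2*Y)*(-9 + M) = 2*Y*(-9 + M))
7*H(d(6), -8) = 7*(2*(-½*6²)*(-9 - 8)) = 7*(2*(-½*36)*(-17)) = 7*(2*(-18)*(-17)) = 7*612 = 4284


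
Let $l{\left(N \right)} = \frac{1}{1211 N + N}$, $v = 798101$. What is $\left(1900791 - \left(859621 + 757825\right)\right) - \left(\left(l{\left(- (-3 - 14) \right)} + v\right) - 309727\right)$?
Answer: $- \frac{4224417517}{20604} \approx -2.0503 \cdot 10^{5}$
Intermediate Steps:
$l{\left(N \right)} = \frac{1}{1212 N}$
$\left(1900791 - \left(859621 + 757825\right)\right) - \left(\left(l{\left(- (-3 - 14) \right)} + v\right) - 309727\right) = \left(1900791 - \left(859621 + 757825\right)\right) - \left(\left(\frac{1}{1212 \left(- (-3 - 14)\right)} + 798101\right) - 309727\right) = \left(1900791 - 1617446\right) - \left(\left(\frac{1}{1212 \left(\left(-1\right) \left(-17\right)\right)} + 798101\right) - 309727\right) = \left(1900791 - 1617446\right) - \left(\left(\frac{1}{1212 \cdot 17} + 798101\right) - 309727\right) = 283345 - \left(\left(\frac{1}{1212} \cdot \frac{1}{17} + 798101\right) - 309727\right) = 283345 - \left(\left(\frac{1}{20604} + 798101\right) - 309727\right) = 283345 - \left(\frac{16444073005}{20604} - 309727\right) = 283345 - \frac{10062457897}{20604} = - \frac{4224417517}{20604}$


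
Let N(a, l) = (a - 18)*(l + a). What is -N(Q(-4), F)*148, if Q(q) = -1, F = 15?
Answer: 39368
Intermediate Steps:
N(a, l) = (-18 + a)*(a + l)
-N(Q(-4), F)*148 = -((-1)² - 18*(-1) - 18*15 - 1*15)*148 = -(1 + 18 - 270 - 15)*148 = -1*(-266)*148 = 266*148 = 39368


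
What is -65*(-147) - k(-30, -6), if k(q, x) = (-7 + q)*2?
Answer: 9629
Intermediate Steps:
k(q, x) = -14 + 2*q
-65*(-147) - k(-30, -6) = -65*(-147) - (-14 + 2*(-30)) = 9555 - (-14 - 60) = 9555 - 1*(-74) = 9555 + 74 = 9629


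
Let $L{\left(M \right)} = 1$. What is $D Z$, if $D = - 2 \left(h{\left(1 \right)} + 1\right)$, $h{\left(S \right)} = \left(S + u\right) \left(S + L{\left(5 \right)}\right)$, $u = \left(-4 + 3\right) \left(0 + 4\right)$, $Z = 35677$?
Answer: $356770$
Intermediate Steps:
$u = -4$ ($u = \left(-1\right) 4 = -4$)
$h{\left(S \right)} = \left(1 + S\right) \left(-4 + S\right)$ ($h{\left(S \right)} = \left(S - 4\right) \left(S + 1\right) = \left(-4 + S\right) \left(1 + S\right) = \left(1 + S\right) \left(-4 + S\right)$)
$D = 10$ ($D = - 2 \left(\left(-4 + 1^{2} - 3\right) + 1\right) = - 2 \left(\left(-4 + 1 - 3\right) + 1\right) = - 2 \left(-6 + 1\right) = \left(-2\right) \left(-5\right) = 10$)
$D Z = 10 \cdot 35677 = 356770$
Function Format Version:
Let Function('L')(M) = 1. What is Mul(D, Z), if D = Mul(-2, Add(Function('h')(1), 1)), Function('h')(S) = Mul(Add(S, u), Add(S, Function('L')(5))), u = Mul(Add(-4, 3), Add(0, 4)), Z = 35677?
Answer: 356770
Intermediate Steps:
u = -4 (u = Mul(-1, 4) = -4)
Function('h')(S) = Mul(Add(1, S), Add(-4, S)) (Function('h')(S) = Mul(Add(S, -4), Add(S, 1)) = Mul(Add(-4, S), Add(1, S)) = Mul(Add(1, S), Add(-4, S)))
D = 10 (D = Mul(-2, Add(Add(-4, Pow(1, 2), Mul(-3, 1)), 1)) = Mul(-2, Add(Add(-4, 1, -3), 1)) = Mul(-2, Add(-6, 1)) = Mul(-2, -5) = 10)
Mul(D, Z) = Mul(10, 35677) = 356770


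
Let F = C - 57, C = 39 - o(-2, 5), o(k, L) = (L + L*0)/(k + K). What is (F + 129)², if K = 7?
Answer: 12100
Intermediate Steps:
o(k, L) = L/(7 + k) (o(k, L) = (L + L*0)/(k + 7) = (L + 0)/(7 + k) = L/(7 + k))
C = 38 (C = 39 - 5/(7 - 2) = 39 - 5/5 = 39 - 1*1 = 39 - 1 = 38)
F = -19 (F = 38 - 57 = -19)
(F + 129)² = (-19 + 129)² = 110² = 12100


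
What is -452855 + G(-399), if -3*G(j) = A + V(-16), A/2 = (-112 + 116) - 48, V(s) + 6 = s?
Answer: -1358455/3 ≈ -4.5282e+5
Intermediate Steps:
V(s) = -6 + s
A = -88 (A = 2*((-112 + 116) - 48) = 2*(4 - 48) = 2*(-44) = -88)
G(j) = 110/3 (G(j) = -(-88 + (-6 - 16))/3 = -(-88 - 22)/3 = -⅓*(-110) = 110/3)
-452855 + G(-399) = -452855 + 110/3 = -1358455/3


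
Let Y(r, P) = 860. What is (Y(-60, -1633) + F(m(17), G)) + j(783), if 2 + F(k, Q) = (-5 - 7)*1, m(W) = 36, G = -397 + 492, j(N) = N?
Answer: 1629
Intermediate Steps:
G = 95
F(k, Q) = -14 (F(k, Q) = -2 + (-5 - 7)*1 = -2 - 12*1 = -2 - 12 = -14)
(Y(-60, -1633) + F(m(17), G)) + j(783) = (860 - 14) + 783 = 846 + 783 = 1629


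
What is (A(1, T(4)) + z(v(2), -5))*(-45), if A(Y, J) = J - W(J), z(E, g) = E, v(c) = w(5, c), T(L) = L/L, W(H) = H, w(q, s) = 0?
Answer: 0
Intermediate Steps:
T(L) = 1
v(c) = 0
A(Y, J) = 0 (A(Y, J) = J - J = 0)
(A(1, T(4)) + z(v(2), -5))*(-45) = (0 + 0)*(-45) = 0*(-45) = 0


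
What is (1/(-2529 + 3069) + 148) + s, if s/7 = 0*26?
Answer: 79921/540 ≈ 148.00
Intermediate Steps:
s = 0 (s = 7*(0*26) = 7*0 = 0)
(1/(-2529 + 3069) + 148) + s = (1/(-2529 + 3069) + 148) + 0 = (1/540 + 148) + 0 = 79921/540 + 0 = 79921/540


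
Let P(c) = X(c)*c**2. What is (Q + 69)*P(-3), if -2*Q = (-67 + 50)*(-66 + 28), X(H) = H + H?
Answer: 13716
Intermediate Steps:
X(H) = 2*H
Q = -323 (Q = -(-67 + 50)*(-66 + 28)/2 = -(-17)*(-38)/2 = -1/2*646 = -323)
P(c) = 2*c**3 (P(c) = (2*c)*c**2 = 2*c**3)
(Q + 69)*P(-3) = (-323 + 69)*(2*(-3)**3) = -508*(-27) = -254*(-54) = 13716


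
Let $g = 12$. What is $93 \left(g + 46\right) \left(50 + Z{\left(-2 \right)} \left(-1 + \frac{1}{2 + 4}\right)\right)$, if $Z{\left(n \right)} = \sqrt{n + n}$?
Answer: $269700 - 8990 i \approx 2.697 \cdot 10^{5} - 8990.0 i$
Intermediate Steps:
$Z{\left(n \right)} = \sqrt{2} \sqrt{n}$ ($Z{\left(n \right)} = \sqrt{2 n} = \sqrt{2} \sqrt{n}$)
$93 \left(g + 46\right) \left(50 + Z{\left(-2 \right)} \left(-1 + \frac{1}{2 + 4}\right)\right) = 93 \left(12 + 46\right) \left(50 + \sqrt{2} \sqrt{-2} \left(-1 + \frac{1}{2 + 4}\right)\right) = 93 \cdot 58 \left(50 + \sqrt{2} i \sqrt{2} \left(-1 + \frac{1}{6}\right)\right) = 5394 \left(50 + 2 i \left(-1 + \frac{1}{6}\right)\right) = 5394 \left(50 + 2 i \left(- \frac{5}{6}\right)\right) = 5394 \left(50 - \frac{5 i}{3}\right) = 269700 - 8990 i$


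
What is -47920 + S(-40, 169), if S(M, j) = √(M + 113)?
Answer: -47920 + √73 ≈ -47911.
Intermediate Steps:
S(M, j) = √(113 + M)
-47920 + S(-40, 169) = -47920 + √(113 - 40) = -47920 + √73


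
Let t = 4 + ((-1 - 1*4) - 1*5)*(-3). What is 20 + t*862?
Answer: 29328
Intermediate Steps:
t = 34 (t = 4 + ((-1 - 4) - 5)*(-3) = 4 + (-5 - 5)*(-3) = 4 - 10*(-3) = 4 + 30 = 34)
20 + t*862 = 20 + 34*862 = 20 + 29308 = 29328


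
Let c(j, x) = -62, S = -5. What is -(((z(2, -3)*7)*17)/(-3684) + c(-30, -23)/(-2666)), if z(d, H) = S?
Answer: -29269/158412 ≈ -0.18477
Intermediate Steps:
z(d, H) = -5
-(((z(2, -3)*7)*17)/(-3684) + c(-30, -23)/(-2666)) = -((-5*7*17)/(-3684) - 62/(-2666)) = -(-35*17*(-1/3684) - 62*(-1/2666)) = -(-595*(-1/3684) + 1/43) = -(595/3684 + 1/43) = -1*29269/158412 = -29269/158412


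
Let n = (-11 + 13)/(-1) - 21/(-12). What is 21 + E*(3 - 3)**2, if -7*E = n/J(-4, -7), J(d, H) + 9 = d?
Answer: 21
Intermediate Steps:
J(d, H) = -9 + d
n = -1/4 (n = 2*(-1) - 21*(-1/12) = -2 + 7/4 = -1/4 ≈ -0.25000)
E = -1/364 (E = -(-1)/(28*(-9 - 4)) = -(-1)/(28*(-13)) = -(-1)*(-1)/(28*13) = -1/7*1/52 = -1/364 ≈ -0.0027473)
21 + E*(3 - 3)**2 = 21 - (3 - 3)**2/364 = 21 - 1/364*0**2 = 21 - 1/364*0 = 21 + 0 = 21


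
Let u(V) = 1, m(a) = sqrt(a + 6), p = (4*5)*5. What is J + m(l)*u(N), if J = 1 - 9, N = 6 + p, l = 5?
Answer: -8 + sqrt(11) ≈ -4.6834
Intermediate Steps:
p = 100 (p = 20*5 = 100)
m(a) = sqrt(6 + a)
N = 106 (N = 6 + 100 = 106)
J = -8
J + m(l)*u(N) = -8 + sqrt(6 + 5)*1 = -8 + sqrt(11)*1 = -8 + sqrt(11)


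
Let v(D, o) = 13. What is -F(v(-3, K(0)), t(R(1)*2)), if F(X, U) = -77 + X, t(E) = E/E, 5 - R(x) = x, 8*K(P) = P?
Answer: 64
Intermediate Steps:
K(P) = P/8
R(x) = 5 - x
t(E) = 1
-F(v(-3, K(0)), t(R(1)*2)) = -(-77 + 13) = -1*(-64) = 64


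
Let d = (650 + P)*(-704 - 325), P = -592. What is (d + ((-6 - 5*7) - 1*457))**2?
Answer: 3621632400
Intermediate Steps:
d = -59682 (d = (650 - 592)*(-704 - 325) = 58*(-1029) = -59682)
(d + ((-6 - 5*7) - 1*457))**2 = (-59682 + ((-6 - 5*7) - 1*457))**2 = (-59682 + ((-6 - 35) - 457))**2 = (-59682 + (-41 - 457))**2 = (-59682 - 498)**2 = (-60180)**2 = 3621632400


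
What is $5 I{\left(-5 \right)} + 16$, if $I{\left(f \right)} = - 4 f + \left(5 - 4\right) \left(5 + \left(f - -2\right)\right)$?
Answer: $126$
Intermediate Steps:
$I{\left(f \right)} = 7 - 3 f$ ($I{\left(f \right)} = - 4 f + 1 \left(5 + \left(f + 2\right)\right) = - 4 f + 1 \left(5 + \left(2 + f\right)\right) = - 4 f + 1 \left(7 + f\right) = - 4 f + \left(7 + f\right) = 7 - 3 f$)
$5 I{\left(-5 \right)} + 16 = 5 \left(7 - -15\right) + 16 = 5 \left(7 + 15\right) + 16 = 5 \cdot 22 + 16 = 110 + 16 = 126$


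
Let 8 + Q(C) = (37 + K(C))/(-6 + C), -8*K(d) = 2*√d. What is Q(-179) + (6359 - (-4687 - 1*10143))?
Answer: 105904/5 + I*√179/740 ≈ 21181.0 + 0.01808*I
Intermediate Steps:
K(d) = -√d/4
Q(C) = -8 + (37 - √C/4)/(-6 + C)
Q(-179) + (6359 - (-4687 - 1*10143)) = (340 - √(-179) - 32*(-179))/(4*(-6 - 179)) + (6359 - (-4687 - 1*10143)) = (¼)*(340 - I*√179 + 5728)/(-185) + (6359 - (-4687 - 10143)) = (¼)*(-1/185)*(340 - I*√179 + 5728) + (6359 - 1*(-14830)) = (¼)*(-1/185)*(6068 - I*√179) + (6359 + 14830) = (-41/5 + I*√179/740) + 21189 = 105904/5 + I*√179/740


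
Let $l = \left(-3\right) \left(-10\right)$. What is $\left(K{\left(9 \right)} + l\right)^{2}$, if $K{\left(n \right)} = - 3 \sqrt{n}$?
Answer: $441$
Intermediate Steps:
$l = 30$
$\left(K{\left(9 \right)} + l\right)^{2} = \left(- 3 \sqrt{9} + 30\right)^{2} = \left(\left(-3\right) 3 + 30\right)^{2} = \left(-9 + 30\right)^{2} = 21^{2} = 441$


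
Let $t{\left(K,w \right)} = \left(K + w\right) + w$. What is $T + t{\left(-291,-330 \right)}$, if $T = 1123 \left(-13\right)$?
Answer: $-15550$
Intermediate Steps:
$T = -14599$
$t{\left(K,w \right)} = K + 2 w$
$T + t{\left(-291,-330 \right)} = -14599 + \left(-291 + 2 \left(-330\right)\right) = -14599 - 951 = -15550$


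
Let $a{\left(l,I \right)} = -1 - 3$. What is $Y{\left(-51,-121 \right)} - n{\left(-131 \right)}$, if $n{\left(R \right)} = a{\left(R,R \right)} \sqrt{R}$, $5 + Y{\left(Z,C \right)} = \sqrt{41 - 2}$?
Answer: $-5 + \sqrt{39} + 4 i \sqrt{131} \approx 1.245 + 45.782 i$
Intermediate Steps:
$Y{\left(Z,C \right)} = -5 + \sqrt{39}$ ($Y{\left(Z,C \right)} = -5 + \sqrt{41 - 2} = -5 + \sqrt{39}$)
$a{\left(l,I \right)} = -4$
$n{\left(R \right)} = - 4 \sqrt{R}$
$Y{\left(-51,-121 \right)} - n{\left(-131 \right)} = \left(-5 + \sqrt{39}\right) - - 4 \sqrt{-131} = \left(-5 + \sqrt{39}\right) - - 4 i \sqrt{131} = \left(-5 + \sqrt{39}\right) + 4 i \sqrt{131} = -5 + \sqrt{39} + 4 i \sqrt{131}$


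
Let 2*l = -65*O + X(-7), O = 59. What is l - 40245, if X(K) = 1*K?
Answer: -42166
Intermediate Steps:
X(K) = K
l = -1921 (l = (-65*59 - 7)/2 = (-3835 - 7)/2 = (½)*(-3842) = -1921)
l - 40245 = -1921 - 40245 = -42166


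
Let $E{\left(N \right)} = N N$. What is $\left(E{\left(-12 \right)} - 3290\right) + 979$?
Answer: $-2167$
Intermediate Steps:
$E{\left(N \right)} = N^{2}$
$\left(E{\left(-12 \right)} - 3290\right) + 979 = \left(\left(-12\right)^{2} - 3290\right) + 979 = \left(144 - 3290\right) + 979 = -3146 + 979 = -2167$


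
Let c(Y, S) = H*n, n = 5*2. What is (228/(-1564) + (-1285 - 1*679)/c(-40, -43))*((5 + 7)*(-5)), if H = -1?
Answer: -4604124/391 ≈ -11775.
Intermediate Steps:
n = 10
c(Y, S) = -10 (c(Y, S) = -1*10 = -10)
(228/(-1564) + (-1285 - 1*679)/c(-40, -43))*((5 + 7)*(-5)) = (228/(-1564) + (-1285 - 1*679)/(-10))*((5 + 7)*(-5)) = (228*(-1/1564) + (-1285 - 679)*(-⅒))*(12*(-5)) = (-57/391 - 1964*(-⅒))*(-60) = (-57/391 + 982/5)*(-60) = (383677/1955)*(-60) = -4604124/391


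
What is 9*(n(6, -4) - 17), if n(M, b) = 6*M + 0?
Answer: 171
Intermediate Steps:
n(M, b) = 6*M
9*(n(6, -4) - 17) = 9*(6*6 - 17) = 9*(36 - 17) = 9*19 = 171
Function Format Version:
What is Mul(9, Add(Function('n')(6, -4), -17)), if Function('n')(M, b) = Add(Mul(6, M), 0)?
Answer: 171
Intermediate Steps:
Function('n')(M, b) = Mul(6, M)
Mul(9, Add(Function('n')(6, -4), -17)) = Mul(9, Add(Mul(6, 6), -17)) = Mul(9, Add(36, -17)) = Mul(9, 19) = 171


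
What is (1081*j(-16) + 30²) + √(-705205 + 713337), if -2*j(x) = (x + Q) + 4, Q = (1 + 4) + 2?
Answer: 7205/2 + 2*√2033 ≈ 3692.7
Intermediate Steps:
Q = 7 (Q = 5 + 2 = 7)
j(x) = -11/2 - x/2 (j(x) = -((x + 7) + 4)/2 = -((7 + x) + 4)/2 = -(11 + x)/2 = -11/2 - x/2)
(1081*j(-16) + 30²) + √(-705205 + 713337) = (1081*(-11/2 - ½*(-16)) + 30²) + √(-705205 + 713337) = (1081*(-11/2 + 8) + 900) + √8132 = (1081*(5/2) + 900) + 2*√2033 = (5405/2 + 900) + 2*√2033 = 7205/2 + 2*√2033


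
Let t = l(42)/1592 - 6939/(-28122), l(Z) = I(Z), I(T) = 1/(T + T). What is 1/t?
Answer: 626783136/154661119 ≈ 4.0526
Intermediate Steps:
I(T) = 1/(2*T)
l(Z) = 1/(2*Z)
t = 154661119/626783136 (t = ((1/2)/42)/1592 - 6939/(-28122) = ((1/2)*(1/42))*(1/1592) - 6939*(-1/28122) = (1/84)*(1/1592) + 2313/9374 = 1/133728 + 2313/9374 = 154661119/626783136 ≈ 0.24675)
1/t = 1/(154661119/626783136) = 626783136/154661119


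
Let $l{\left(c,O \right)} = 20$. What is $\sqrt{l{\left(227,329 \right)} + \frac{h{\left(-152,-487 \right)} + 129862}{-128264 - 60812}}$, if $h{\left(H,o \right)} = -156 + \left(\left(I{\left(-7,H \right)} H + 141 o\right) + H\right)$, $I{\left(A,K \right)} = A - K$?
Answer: $\frac{\sqrt{176912410037}}{94538} \approx 4.4491$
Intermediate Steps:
$h{\left(H,o \right)} = -156 + H + 141 o + H \left(-7 - H\right)$ ($h{\left(H,o \right)} = -156 + \left(\left(\left(-7 - H\right) H + 141 o\right) + H\right) = -156 + \left(\left(H \left(-7 - H\right) + 141 o\right) + H\right) = -156 + \left(\left(141 o + H \left(-7 - H\right)\right) + H\right) = -156 + \left(H + 141 o + H \left(-7 - H\right)\right) = -156 + H + 141 o + H \left(-7 - H\right)$)
$\sqrt{l{\left(227,329 \right)} + \frac{h{\left(-152,-487 \right)} + 129862}{-128264 - 60812}} = \sqrt{20 + \frac{\left(-156 - 152 + 141 \left(-487\right) - - 152 \left(7 - 152\right)\right) + 129862}{-128264 - 60812}} = \sqrt{20 + \frac{\left(-156 - 152 - 68667 - \left(-152\right) \left(-145\right)\right) + 129862}{-189076}} = \sqrt{20 + \left(\left(-156 - 152 - 68667 - 22040\right) + 129862\right) \left(- \frac{1}{189076}\right)} = \sqrt{20 + \left(-91015 + 129862\right) \left(- \frac{1}{189076}\right)} = \sqrt{20 + 38847 \left(- \frac{1}{189076}\right)} = \sqrt{20 - \frac{38847}{189076}} = \sqrt{\frac{3742673}{189076}} = \frac{\sqrt{176912410037}}{94538}$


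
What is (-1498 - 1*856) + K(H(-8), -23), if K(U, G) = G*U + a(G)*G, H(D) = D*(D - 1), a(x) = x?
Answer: -3481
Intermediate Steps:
H(D) = D*(-1 + D)
K(U, G) = G² + G*U (K(U, G) = G*U + G*G = G*U + G² = G² + G*U)
(-1498 - 1*856) + K(H(-8), -23) = (-1498 - 1*856) - 23*(-23 - 8*(-1 - 8)) = (-1498 - 856) - 23*(-23 - 8*(-9)) = -2354 - 23*(-23 + 72) = -2354 - 23*49 = -2354 - 1127 = -3481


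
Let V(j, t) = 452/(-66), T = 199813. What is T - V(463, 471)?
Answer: 6594055/33 ≈ 1.9982e+5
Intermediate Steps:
V(j, t) = -226/33 (V(j, t) = 452*(-1/66) = -226/33)
T - V(463, 471) = 199813 - 1*(-226/33) = 199813 + 226/33 = 6594055/33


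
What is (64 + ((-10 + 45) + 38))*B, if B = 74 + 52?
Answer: 17262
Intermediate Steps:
B = 126
(64 + ((-10 + 45) + 38))*B = (64 + ((-10 + 45) + 38))*126 = (64 + (35 + 38))*126 = (64 + 73)*126 = 137*126 = 17262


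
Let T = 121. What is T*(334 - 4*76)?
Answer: 3630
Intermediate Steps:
T*(334 - 4*76) = 121*(334 - 4*76) = 121*(334 - 304) = 121*30 = 3630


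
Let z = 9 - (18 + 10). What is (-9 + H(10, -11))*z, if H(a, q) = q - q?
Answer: 171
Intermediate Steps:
z = -19 (z = 9 - 1*28 = 9 - 28 = -19)
H(a, q) = 0
(-9 + H(10, -11))*z = (-9 + 0)*(-19) = -9*(-19) = 171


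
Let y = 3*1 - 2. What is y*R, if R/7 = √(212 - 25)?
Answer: 7*√187 ≈ 95.724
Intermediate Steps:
y = 1 (y = 3 - 2 = 1)
R = 7*√187 (R = 7*√(212 - 25) = 7*√187 ≈ 95.724)
y*R = 1*(7*√187) = 7*√187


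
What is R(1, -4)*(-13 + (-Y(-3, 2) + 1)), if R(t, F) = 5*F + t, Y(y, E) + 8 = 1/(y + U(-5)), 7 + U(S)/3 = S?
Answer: 2945/39 ≈ 75.513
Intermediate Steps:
U(S) = -21 + 3*S
Y(y, E) = -8 + 1/(-36 + y) (Y(y, E) = -8 + 1/(y + (-21 + 3*(-5))) = -8 + 1/(y + (-21 - 15)) = -8 + 1/(y - 36) = -8 + 1/(-36 + y))
R(t, F) = t + 5*F
R(1, -4)*(-13 + (-Y(-3, 2) + 1)) = (1 + 5*(-4))*(-13 + (-(289 - 8*(-3))/(-36 - 3) + 1)) = (1 - 20)*(-13 + (-(289 + 24)/(-39) + 1)) = -19*(-13 + (-(-1)*313/39 + 1)) = -19*(-13 + (-1*(-313/39) + 1)) = -19*(-13 + (313/39 + 1)) = -19*(-13 + 352/39) = -19*(-155/39) = 2945/39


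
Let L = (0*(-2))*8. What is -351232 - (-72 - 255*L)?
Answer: -351160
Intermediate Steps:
L = 0 (L = 0*8 = 0)
-351232 - (-72 - 255*L) = -351232 - (-72 - 255*0) = -351232 - (-72 + 0) = -351232 - 1*(-72) = -351232 + 72 = -351160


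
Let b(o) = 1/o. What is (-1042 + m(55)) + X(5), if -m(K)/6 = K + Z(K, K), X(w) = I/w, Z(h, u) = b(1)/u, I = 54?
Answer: -74872/55 ≈ -1361.3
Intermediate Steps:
b(o) = 1/o
Z(h, u) = 1/u (Z(h, u) = 1/(1*u) = 1/u)
X(w) = 54/w
m(K) = -6*K - 6/K (m(K) = -6*(K + 1/K) = -6*K - 6/K)
(-1042 + m(55)) + X(5) = (-1042 + (-6*55 - 6/55)) + 54/5 = (-1042 + (-330 - 6*1/55)) + 54*(1/5) = (-1042 + (-330 - 6/55)) + 54/5 = (-1042 - 18156/55) + 54/5 = -75466/55 + 54/5 = -74872/55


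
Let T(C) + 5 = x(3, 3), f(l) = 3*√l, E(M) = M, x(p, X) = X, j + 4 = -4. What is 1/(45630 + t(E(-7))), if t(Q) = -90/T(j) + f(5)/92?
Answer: 8590960/392392097999 - 92*√5/5885881469985 ≈ 2.1894e-5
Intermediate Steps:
j = -8 (j = -4 - 4 = -8)
T(C) = -2 (T(C) = -5 + 3 = -2)
t(Q) = 45 + 3*√5/92 (t(Q) = -90/(-2) + (3*√5)/92 = -90*(-½) + (3*√5)*(1/92) = 45 + 3*√5/92)
1/(45630 + t(E(-7))) = 1/(45630 + (45 + 3*√5/92)) = 1/(45675 + 3*√5/92)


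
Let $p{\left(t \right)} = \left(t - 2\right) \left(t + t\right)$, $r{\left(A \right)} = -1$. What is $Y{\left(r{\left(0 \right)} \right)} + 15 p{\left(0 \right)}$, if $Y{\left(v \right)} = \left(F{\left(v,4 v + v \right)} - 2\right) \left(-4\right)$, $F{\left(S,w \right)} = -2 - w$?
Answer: $-4$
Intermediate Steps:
$p{\left(t \right)} = 2 t \left(-2 + t\right)$ ($p{\left(t \right)} = \left(-2 + t\right) 2 t = 2 t \left(-2 + t\right)$)
$Y{\left(v \right)} = 16 + 20 v$ ($Y{\left(v \right)} = \left(\left(-2 - \left(4 v + v\right)\right) - 2\right) \left(-4\right) = \left(\left(-2 - 5 v\right) - 2\right) \left(-4\right) = \left(-4 - 5 v\right) \left(-4\right) = 16 + 20 v$)
$Y{\left(r{\left(0 \right)} \right)} + 15 p{\left(0 \right)} = \left(16 + 20 \left(-1\right)\right) + 15 \cdot 2 \cdot 0 \left(-2 + 0\right) = \left(16 - 20\right) + 15 \cdot 2 \cdot 0 \left(-2\right) = -4 + 15 \cdot 0 = -4 + 0 = -4$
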